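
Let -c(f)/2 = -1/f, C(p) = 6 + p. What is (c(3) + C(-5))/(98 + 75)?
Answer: 5/519 ≈ 0.0096339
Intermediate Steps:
c(f) = 2/f (c(f) = -(-2)/f = 2/f)
(c(3) + C(-5))/(98 + 75) = (2/3 + (6 - 5))/(98 + 75) = (2*(1/3) + 1)/173 = (2/3 + 1)*(1/173) = (5/3)*(1/173) = 5/519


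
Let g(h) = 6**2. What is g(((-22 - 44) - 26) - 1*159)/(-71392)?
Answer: -9/17848 ≈ -0.00050426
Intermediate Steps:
g(h) = 36
g(((-22 - 44) - 26) - 1*159)/(-71392) = 36/(-71392) = 36*(-1/71392) = -9/17848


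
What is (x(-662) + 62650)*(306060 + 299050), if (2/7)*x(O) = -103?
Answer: 37691999345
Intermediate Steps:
x(O) = -721/2 (x(O) = (7/2)*(-103) = -721/2)
(x(-662) + 62650)*(306060 + 299050) = (-721/2 + 62650)*(306060 + 299050) = (124579/2)*605110 = 37691999345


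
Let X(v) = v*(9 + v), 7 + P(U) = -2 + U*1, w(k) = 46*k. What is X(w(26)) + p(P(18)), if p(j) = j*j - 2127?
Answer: 1439134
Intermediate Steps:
P(U) = -9 + U (P(U) = -7 + (-2 + U*1) = -7 + (-2 + U) = -9 + U)
p(j) = -2127 + j² (p(j) = j² - 2127 = -2127 + j²)
X(w(26)) + p(P(18)) = (46*26)*(9 + 46*26) + (-2127 + (-9 + 18)²) = 1196*(9 + 1196) + (-2127 + 9²) = 1196*1205 + (-2127 + 81) = 1441180 - 2046 = 1439134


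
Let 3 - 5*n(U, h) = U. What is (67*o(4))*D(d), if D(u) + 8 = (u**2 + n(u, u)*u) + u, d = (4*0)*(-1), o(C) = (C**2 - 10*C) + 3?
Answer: 11256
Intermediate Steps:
n(U, h) = 3/5 - U/5
o(C) = 3 + C**2 - 10*C
d = 0 (d = 0*(-1) = 0)
D(u) = -8 + u + u**2 + u*(3/5 - u/5) (D(u) = -8 + ((u**2 + (3/5 - u/5)*u) + u) = -8 + ((u**2 + u*(3/5 - u/5)) + u) = -8 + (u + u**2 + u*(3/5 - u/5)) = -8 + u + u**2 + u*(3/5 - u/5))
(67*o(4))*D(d) = (67*(3 + 4**2 - 10*4))*(-8 + (4/5)*0**2 + (8/5)*0) = (67*(3 + 16 - 40))*(-8 + (4/5)*0 + 0) = (67*(-21))*(-8 + 0 + 0) = -1407*(-8) = 11256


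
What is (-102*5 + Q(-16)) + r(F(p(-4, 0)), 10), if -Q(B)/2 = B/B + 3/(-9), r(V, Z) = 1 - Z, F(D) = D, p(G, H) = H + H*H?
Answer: -1561/3 ≈ -520.33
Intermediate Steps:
p(G, H) = H + H**2
Q(B) = -4/3 (Q(B) = -2*(B/B + 3/(-9)) = -2*(1 + 3*(-1/9)) = -2*(1 - 1/3) = -2*2/3 = -4/3)
(-102*5 + Q(-16)) + r(F(p(-4, 0)), 10) = (-102*5 - 4/3) + (1 - 1*10) = (-510 - 4/3) + (1 - 10) = -1534/3 - 9 = -1561/3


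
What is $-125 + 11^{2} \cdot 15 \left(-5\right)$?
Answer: $-9200$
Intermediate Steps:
$-125 + 11^{2} \cdot 15 \left(-5\right) = -125 + 121 \left(-75\right) = -125 - 9075 = -9200$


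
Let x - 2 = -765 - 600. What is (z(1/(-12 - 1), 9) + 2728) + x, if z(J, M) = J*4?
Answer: 17741/13 ≈ 1364.7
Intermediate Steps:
z(J, M) = 4*J
x = -1363 (x = 2 + (-765 - 600) = 2 - 1365 = -1363)
(z(1/(-12 - 1), 9) + 2728) + x = (4/(-12 - 1) + 2728) - 1363 = (4/(-13) + 2728) - 1363 = (4*(-1/13) + 2728) - 1363 = (-4/13 + 2728) - 1363 = 35460/13 - 1363 = 17741/13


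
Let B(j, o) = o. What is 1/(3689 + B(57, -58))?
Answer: 1/3631 ≈ 0.00027541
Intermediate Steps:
1/(3689 + B(57, -58)) = 1/(3689 - 58) = 1/3631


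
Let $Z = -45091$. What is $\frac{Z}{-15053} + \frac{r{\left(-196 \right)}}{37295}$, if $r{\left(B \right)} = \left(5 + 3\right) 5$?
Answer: $\frac{336454193}{112280327} \approx 2.9966$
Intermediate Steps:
$r{\left(B \right)} = 40$ ($r{\left(B \right)} = 8 \cdot 5 = 40$)
$\frac{Z}{-15053} + \frac{r{\left(-196 \right)}}{37295} = - \frac{45091}{-15053} + \frac{40}{37295} = \left(-45091\right) \left(- \frac{1}{15053}\right) + 40 \cdot \frac{1}{37295} = \frac{45091}{15053} + \frac{8}{7459} = \frac{336454193}{112280327}$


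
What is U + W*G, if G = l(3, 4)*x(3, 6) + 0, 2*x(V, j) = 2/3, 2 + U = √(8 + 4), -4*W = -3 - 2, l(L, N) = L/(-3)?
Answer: -29/12 + 2*√3 ≈ 1.0474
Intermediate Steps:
l(L, N) = -L/3 (l(L, N) = L*(-⅓) = -L/3)
W = 5/4 (W = -(-3 - 2)/4 = -¼*(-5) = 5/4 ≈ 1.2500)
U = -2 + 2*√3 (U = -2 + √(8 + 4) = -2 + √12 = -2 + 2*√3 ≈ 1.4641)
x(V, j) = ⅓ (x(V, j) = (2/3)/2 = (2*(⅓))/2 = (½)*(⅔) = ⅓)
G = -⅓ (G = -⅓*3*(⅓) + 0 = -1*⅓ + 0 = -⅓ + 0 = -⅓ ≈ -0.33333)
U + W*G = (-2 + 2*√3) + (5/4)*(-⅓) = (-2 + 2*√3) - 5/12 = -29/12 + 2*√3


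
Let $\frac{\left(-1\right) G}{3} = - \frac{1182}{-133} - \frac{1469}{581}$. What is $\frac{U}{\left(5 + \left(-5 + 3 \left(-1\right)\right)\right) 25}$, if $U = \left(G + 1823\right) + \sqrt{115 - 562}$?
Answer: $- \frac{19913512}{827925} - \frac{i \sqrt{447}}{75} \approx -24.052 - 0.2819 i$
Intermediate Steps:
$G = - \frac{210585}{11039}$ ($G = - 3 \left(- \frac{1182}{-133} - \frac{1469}{581}\right) = - 3 \left(\left(-1182\right) \left(- \frac{1}{133}\right) - \frac{1469}{581}\right) = - 3 \left(\frac{1182}{133} - \frac{1469}{581}\right) = \left(-3\right) \frac{70195}{11039} = - \frac{210585}{11039} \approx -19.076$)
$U = \frac{19913512}{11039} + i \sqrt{447}$ ($U = \left(- \frac{210585}{11039} + 1823\right) + \sqrt{115 - 562} = \frac{19913512}{11039} + \sqrt{-447} = \frac{19913512}{11039} + i \sqrt{447} \approx 1803.9 + 21.142 i$)
$\frac{U}{\left(5 + \left(-5 + 3 \left(-1\right)\right)\right) 25} = \frac{\frac{19913512}{11039} + i \sqrt{447}}{\left(5 + \left(-5 + 3 \left(-1\right)\right)\right) 25} = \frac{\frac{19913512}{11039} + i \sqrt{447}}{\left(5 - 8\right) 25} = \frac{\frac{19913512}{11039} + i \sqrt{447}}{\left(-3\right) 25} = \frac{\frac{19913512}{11039} + i \sqrt{447}}{-75} = \left(\frac{19913512}{11039} + i \sqrt{447}\right) \left(- \frac{1}{75}\right) = - \frac{19913512}{827925} - \frac{i \sqrt{447}}{75}$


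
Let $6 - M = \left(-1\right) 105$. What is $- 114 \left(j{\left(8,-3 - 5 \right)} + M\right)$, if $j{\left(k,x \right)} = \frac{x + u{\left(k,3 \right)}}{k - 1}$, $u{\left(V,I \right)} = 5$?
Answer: $- \frac{88236}{7} \approx -12605.0$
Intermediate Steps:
$M = 111$ ($M = 6 - \left(-1\right) 105 = 6 - -105 = 6 + 105 = 111$)
$j{\left(k,x \right)} = \frac{5 + x}{-1 + k}$ ($j{\left(k,x \right)} = \frac{x + 5}{k - 1} = \frac{5 + x}{-1 + k}$)
$- 114 \left(j{\left(8,-3 - 5 \right)} + M\right) = - 114 \left(\frac{5 - 8}{-1 + 8} + 111\right) = - 114 \left(\frac{5 - 8}{7} + 111\right) = - 114 \left(\frac{1}{7} \left(-3\right) + 111\right) = - 114 \left(- \frac{3}{7} + 111\right) = - \frac{114 \cdot 774}{7} = \left(-1\right) \frac{88236}{7} = - \frac{88236}{7}$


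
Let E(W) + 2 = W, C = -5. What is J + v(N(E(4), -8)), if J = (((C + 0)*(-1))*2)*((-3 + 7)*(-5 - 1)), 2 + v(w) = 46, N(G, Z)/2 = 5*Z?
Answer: -196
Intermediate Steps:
E(W) = -2 + W
N(G, Z) = 10*Z (N(G, Z) = 2*(5*Z) = 10*Z)
v(w) = 44 (v(w) = -2 + 46 = 44)
J = -240 (J = (((-5 + 0)*(-1))*2)*((-3 + 7)*(-5 - 1)) = (-5*(-1)*2)*(4*(-6)) = (5*2)*(-24) = 10*(-24) = -240)
J + v(N(E(4), -8)) = -240 + 44 = -196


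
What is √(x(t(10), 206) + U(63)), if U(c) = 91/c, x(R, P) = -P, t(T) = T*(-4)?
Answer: I*√1841/3 ≈ 14.302*I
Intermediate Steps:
t(T) = -4*T
√(x(t(10), 206) + U(63)) = √(-1*206 + 91/63) = √(-206 + 91*(1/63)) = √(-206 + 13/9) = √(-1841/9) = I*√1841/3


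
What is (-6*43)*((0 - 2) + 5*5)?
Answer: -5934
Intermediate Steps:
(-6*43)*((0 - 2) + 5*5) = -258*(-2 + 25) = -258*23 = -5934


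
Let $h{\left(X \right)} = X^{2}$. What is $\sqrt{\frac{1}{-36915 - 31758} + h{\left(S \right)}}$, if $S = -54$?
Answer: $\frac{\sqrt{13751800320291}}{68673} \approx 54.0$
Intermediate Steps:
$\sqrt{\frac{1}{-36915 - 31758} + h{\left(S \right)}} = \sqrt{\frac{1}{-36915 - 31758} + \left(-54\right)^{2}} = \sqrt{\frac{1}{-68673} + 2916} = \sqrt{- \frac{1}{68673} + 2916} = \sqrt{\frac{200250467}{68673}} = \frac{\sqrt{13751800320291}}{68673}$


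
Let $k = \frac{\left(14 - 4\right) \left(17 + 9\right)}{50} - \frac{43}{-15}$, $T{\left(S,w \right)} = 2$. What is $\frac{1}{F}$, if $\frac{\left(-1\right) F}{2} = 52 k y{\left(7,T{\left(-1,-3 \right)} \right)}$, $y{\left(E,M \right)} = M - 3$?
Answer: $\frac{15}{12584} \approx 0.001192$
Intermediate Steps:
$y{\left(E,M \right)} = -3 + M$
$k = \frac{121}{15}$ ($k = 10 \cdot 26 \cdot \frac{1}{50} - - \frac{43}{15} = 260 \cdot \frac{1}{50} + \frac{43}{15} = \frac{26}{5} + \frac{43}{15} = \frac{121}{15} \approx 8.0667$)
$F = \frac{12584}{15}$ ($F = - 2 \cdot 52 \cdot \frac{121}{15} \left(-3 + 2\right) = - 2 \cdot \frac{6292}{15} \left(-1\right) = \left(-2\right) \left(- \frac{6292}{15}\right) = \frac{12584}{15} \approx 838.93$)
$\frac{1}{F} = \frac{1}{\frac{12584}{15}} = \frac{15}{12584}$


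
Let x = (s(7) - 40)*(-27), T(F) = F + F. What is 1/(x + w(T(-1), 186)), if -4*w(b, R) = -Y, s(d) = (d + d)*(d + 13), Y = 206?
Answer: -2/12857 ≈ -0.00015556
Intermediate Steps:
T(F) = 2*F
s(d) = 2*d*(13 + d) (s(d) = (2*d)*(13 + d) = 2*d*(13 + d))
w(b, R) = 103/2 (w(b, R) = -(-1)*206/4 = -1/4*(-206) = 103/2)
x = -6480 (x = (2*7*(13 + 7) - 40)*(-27) = (2*7*20 - 40)*(-27) = (280 - 40)*(-27) = 240*(-27) = -6480)
1/(x + w(T(-1), 186)) = 1/(-6480 + 103/2) = 1/(-12857/2) = -2/12857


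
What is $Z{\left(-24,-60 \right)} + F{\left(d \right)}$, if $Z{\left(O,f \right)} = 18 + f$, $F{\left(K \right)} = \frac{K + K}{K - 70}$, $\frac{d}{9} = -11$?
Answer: $- \frac{6900}{169} \approx -40.828$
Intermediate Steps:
$d = -99$ ($d = 9 \left(-11\right) = -99$)
$F{\left(K \right)} = \frac{2 K}{-70 + K}$
$Z{\left(-24,-60 \right)} + F{\left(d \right)} = \left(18 - 60\right) + 2 \left(-99\right) \frac{1}{-70 - 99} = -42 + 2 \left(-99\right) \frac{1}{-169} = -42 + 2 \left(-99\right) \left(- \frac{1}{169}\right) = -42 + \frac{198}{169} = - \frac{6900}{169}$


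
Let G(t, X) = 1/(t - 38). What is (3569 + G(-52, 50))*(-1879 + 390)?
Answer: -478280201/90 ≈ -5.3142e+6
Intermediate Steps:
G(t, X) = 1/(-38 + t)
(3569 + G(-52, 50))*(-1879 + 390) = (3569 + 1/(-38 - 52))*(-1879 + 390) = (3569 + 1/(-90))*(-1489) = (3569 - 1/90)*(-1489) = (321209/90)*(-1489) = -478280201/90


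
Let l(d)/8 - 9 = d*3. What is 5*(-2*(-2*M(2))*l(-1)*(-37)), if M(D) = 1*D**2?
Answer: -142080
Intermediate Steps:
M(D) = D**2
l(d) = 72 + 24*d (l(d) = 72 + 8*(d*3) = 72 + 8*(3*d) = 72 + 24*d)
5*(-2*(-2*M(2))*l(-1)*(-37)) = 5*(-2*(-2*2**2)*(72 + 24*(-1))*(-37)) = 5*(-2*(-2*4)*(72 - 24)*(-37)) = 5*(-(-16)*48*(-37)) = 5*(-2*(-384)*(-37)) = 5*(768*(-37)) = 5*(-28416) = -142080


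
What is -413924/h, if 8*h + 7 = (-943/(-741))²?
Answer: 909111215376/1477159 ≈ 6.1545e+5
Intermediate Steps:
h = -1477159/2196324 (h = -7/8 + (-943/(-741))²/8 = -7/8 + (-943*(-1/741))²/8 = -7/8 + (943/741)²/8 = -7/8 + (⅛)*(889249/549081) = -7/8 + 889249/4392648 = -1477159/2196324 ≈ -0.67256)
-413924/h = -413924/(-1477159/2196324) = -413924*(-2196324/1477159) = 909111215376/1477159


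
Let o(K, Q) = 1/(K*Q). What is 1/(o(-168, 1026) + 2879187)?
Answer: 172368/496279704815 ≈ 3.4732e-7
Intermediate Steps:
1/(o(-168, 1026) + 2879187) = 1/(1/(-168*1026) + 2879187) = 1/(-1/168*1/1026 + 2879187) = 1/(-1/172368 + 2879187) = 1/(496279704815/172368) = 172368/496279704815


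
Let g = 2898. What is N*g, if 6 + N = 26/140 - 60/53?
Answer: -5334597/265 ≈ -20131.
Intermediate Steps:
N = -25771/3710 (N = -6 + (26/140 - 60/53) = -6 + (26*(1/140) - 60*1/53) = -6 + (13/70 - 60/53) = -6 - 3511/3710 = -25771/3710 ≈ -6.9464)
N*g = -25771/3710*2898 = -5334597/265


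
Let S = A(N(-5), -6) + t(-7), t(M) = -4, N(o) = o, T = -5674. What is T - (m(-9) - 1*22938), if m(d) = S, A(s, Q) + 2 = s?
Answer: 17275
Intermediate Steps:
A(s, Q) = -2 + s
S = -11 (S = (-2 - 5) - 4 = -7 - 4 = -11)
m(d) = -11
T - (m(-9) - 1*22938) = -5674 - (-11 - 1*22938) = -5674 - (-11 - 22938) = -5674 - 1*(-22949) = -5674 + 22949 = 17275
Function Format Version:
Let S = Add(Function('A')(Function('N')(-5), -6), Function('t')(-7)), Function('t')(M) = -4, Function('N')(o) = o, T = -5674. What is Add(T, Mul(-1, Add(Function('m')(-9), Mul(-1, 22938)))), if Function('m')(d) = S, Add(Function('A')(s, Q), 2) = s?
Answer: 17275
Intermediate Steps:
Function('A')(s, Q) = Add(-2, s)
S = -11 (S = Add(Add(-2, -5), -4) = Add(-7, -4) = -11)
Function('m')(d) = -11
Add(T, Mul(-1, Add(Function('m')(-9), Mul(-1, 22938)))) = Add(-5674, Mul(-1, Add(-11, Mul(-1, 22938)))) = Add(-5674, Mul(-1, Add(-11, -22938))) = Add(-5674, Mul(-1, -22949)) = Add(-5674, 22949) = 17275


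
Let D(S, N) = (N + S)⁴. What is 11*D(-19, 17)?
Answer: 176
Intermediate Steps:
11*D(-19, 17) = 11*(17 - 19)⁴ = 11*(-2)⁴ = 11*16 = 176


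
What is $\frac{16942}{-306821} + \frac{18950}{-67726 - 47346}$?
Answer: $- \frac{3881903887}{17653253056} \approx -0.2199$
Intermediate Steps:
$\frac{16942}{-306821} + \frac{18950}{-67726 - 47346} = 16942 \left(- \frac{1}{306821}\right) + \frac{18950}{-67726 - 47346} = - \frac{16942}{306821} + \frac{18950}{-115072} = - \frac{16942}{306821} + 18950 \left(- \frac{1}{115072}\right) = - \frac{16942}{306821} - \frac{9475}{57536} = - \frac{3881903887}{17653253056}$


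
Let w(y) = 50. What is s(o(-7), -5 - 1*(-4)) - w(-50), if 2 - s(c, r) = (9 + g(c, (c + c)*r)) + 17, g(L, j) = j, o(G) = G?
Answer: -88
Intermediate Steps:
s(c, r) = -24 - 2*c*r (s(c, r) = 2 - ((9 + (c + c)*r) + 17) = 2 - ((9 + (2*c)*r) + 17) = 2 - ((9 + 2*c*r) + 17) = 2 - (26 + 2*c*r) = 2 + (-26 - 2*c*r) = -24 - 2*c*r)
s(o(-7), -5 - 1*(-4)) - w(-50) = (-24 - 2*(-7)*(-5 - 1*(-4))) - 1*50 = (-24 - 2*(-7)*(-5 + 4)) - 50 = (-24 - 2*(-7)*(-1)) - 50 = (-24 - 14) - 50 = -38 - 50 = -88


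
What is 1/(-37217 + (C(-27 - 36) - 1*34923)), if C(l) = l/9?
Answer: -1/72147 ≈ -1.3861e-5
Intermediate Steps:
C(l) = l/9 (C(l) = l*(⅑) = l/9)
1/(-37217 + (C(-27 - 36) - 1*34923)) = 1/(-37217 + ((-27 - 36)/9 - 1*34923)) = 1/(-37217 + ((⅑)*(-63) - 34923)) = 1/(-37217 + (-7 - 34923)) = 1/(-37217 - 34930) = 1/(-72147) = -1/72147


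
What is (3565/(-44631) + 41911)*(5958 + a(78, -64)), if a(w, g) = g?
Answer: 11024881870744/44631 ≈ 2.4702e+8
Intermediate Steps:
(3565/(-44631) + 41911)*(5958 + a(78, -64)) = (3565/(-44631) + 41911)*(5958 - 64) = (3565*(-1/44631) + 41911)*5894 = (-3565/44631 + 41911)*5894 = (1870526276/44631)*5894 = 11024881870744/44631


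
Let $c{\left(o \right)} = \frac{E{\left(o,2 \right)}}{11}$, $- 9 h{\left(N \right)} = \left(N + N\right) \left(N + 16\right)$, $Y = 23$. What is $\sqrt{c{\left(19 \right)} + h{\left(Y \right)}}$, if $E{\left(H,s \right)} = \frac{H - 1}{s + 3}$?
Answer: $\frac{2 i \sqrt{1354485}}{165} \approx 14.107 i$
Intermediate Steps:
$E{\left(H,s \right)} = \frac{-1 + H}{3 + s}$
$h{\left(N \right)} = - \frac{2 N \left(16 + N\right)}{9}$ ($h{\left(N \right)} = - \frac{\left(N + N\right) \left(N + 16\right)}{9} = - \frac{2 N \left(16 + N\right)}{9}$)
$c{\left(o \right)} = - \frac{1}{55} + \frac{o}{55}$ ($c{\left(o \right)} = \frac{\frac{1}{3 + 2} \left(-1 + o\right)}{11} = \frac{-1 + o}{5} \cdot \frac{1}{11} = \left(- \frac{1}{5} + \frac{o}{5}\right) \frac{1}{11} = - \frac{1}{55} + \frac{o}{55}$)
$\sqrt{c{\left(19 \right)} + h{\left(Y \right)}} = \sqrt{\left(- \frac{1}{55} + \frac{1}{55} \cdot 19\right) - \frac{46 \left(16 + 23\right)}{9}} = \sqrt{\left(- \frac{1}{55} + \frac{19}{55}\right) - \frac{46}{9} \cdot 39} = \sqrt{\frac{18}{55} - \frac{598}{3}} = \sqrt{- \frac{32836}{165}} = \frac{2 i \sqrt{1354485}}{165}$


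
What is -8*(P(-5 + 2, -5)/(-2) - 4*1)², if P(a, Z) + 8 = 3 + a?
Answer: 0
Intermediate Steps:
P(a, Z) = -5 + a (P(a, Z) = -8 + (3 + a) = -5 + a)
-8*(P(-5 + 2, -5)/(-2) - 4*1)² = -8*((-5 + (-5 + 2))/(-2) - 4*1)² = -8*((-5 - 3)*(-½) - 4)² = -8*(-8*(-½) - 4)² = -8*(4 - 4)² = -8*0² = -8*0 = 0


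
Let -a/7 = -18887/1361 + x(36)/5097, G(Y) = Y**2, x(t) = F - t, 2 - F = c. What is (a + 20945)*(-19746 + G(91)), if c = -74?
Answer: -1673538130642970/6937017 ≈ -2.4125e+8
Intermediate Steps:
F = 76 (F = 2 - 1*(-74) = 2 + 74 = 76)
x(t) = 76 - t
a = 673488193/6937017 (a = -7*(-18887/1361 + (76 - 1*36)/5097) = -7*(-18887*1/1361 + (76 - 36)*(1/5097)) = -7*(-18887/1361 + 40*(1/5097)) = -7*(-18887/1361 + 40/5097) = -7*(-96212599/6937017) = 673488193/6937017 ≈ 97.086)
(a + 20945)*(-19746 + G(91)) = (673488193/6937017 + 20945)*(-19746 + 91**2) = 145969309258*(-19746 + 8281)/6937017 = (145969309258/6937017)*(-11465) = -1673538130642970/6937017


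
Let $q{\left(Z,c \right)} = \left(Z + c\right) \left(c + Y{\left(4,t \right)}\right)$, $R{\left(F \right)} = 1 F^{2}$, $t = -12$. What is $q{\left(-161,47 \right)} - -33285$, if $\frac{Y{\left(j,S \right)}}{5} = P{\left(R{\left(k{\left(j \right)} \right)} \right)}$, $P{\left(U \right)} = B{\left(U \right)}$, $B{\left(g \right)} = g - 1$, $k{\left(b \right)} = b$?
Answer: $19377$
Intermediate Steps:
$R{\left(F \right)} = F^{2}$
$B{\left(g \right)} = -1 + g$ ($B{\left(g \right)} = g - 1 = -1 + g$)
$P{\left(U \right)} = -1 + U$
$Y{\left(j,S \right)} = -5 + 5 j^{2}$ ($Y{\left(j,S \right)} = 5 \left(-1 + j^{2}\right) = -5 + 5 j^{2}$)
$q{\left(Z,c \right)} = \left(75 + c\right) \left(Z + c\right)$ ($q{\left(Z,c \right)} = \left(Z + c\right) \left(c - \left(5 - 5 \cdot 4^{2}\right)\right) = \left(Z + c\right) \left(c + \left(-5 + 5 \cdot 16\right)\right) = \left(Z + c\right) \left(c + \left(-5 + 80\right)\right) = \left(Z + c\right) \left(c + 75\right) = \left(Z + c\right) \left(75 + c\right) = \left(75 + c\right) \left(Z + c\right)$)
$q{\left(-161,47 \right)} - -33285 = \left(47^{2} + 75 \left(-161\right) + 75 \cdot 47 - 7567\right) - -33285 = \left(2209 - 12075 + 3525 - 7567\right) + 33285 = -13908 + 33285 = 19377$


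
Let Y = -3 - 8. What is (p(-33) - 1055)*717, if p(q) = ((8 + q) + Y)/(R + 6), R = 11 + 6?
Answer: -17423817/23 ≈ -7.5756e+5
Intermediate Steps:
R = 17
Y = -11
p(q) = -3/23 + q/23 (p(q) = ((8 + q) - 11)/(17 + 6) = (-3 + q)/23 = (-3 + q)*(1/23) = -3/23 + q/23)
(p(-33) - 1055)*717 = ((-3/23 + (1/23)*(-33)) - 1055)*717 = ((-3/23 - 33/23) - 1055)*717 = (-36/23 - 1055)*717 = -24301/23*717 = -17423817/23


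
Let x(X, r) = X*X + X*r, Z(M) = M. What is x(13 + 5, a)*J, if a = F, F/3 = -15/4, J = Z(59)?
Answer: 14337/2 ≈ 7168.5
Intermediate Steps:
J = 59
F = -45/4 (F = 3*(-15/4) = -45/4 ≈ -11.250)
a = -45/4 ≈ -11.250
x(X, r) = X**2 + X*r
x(13 + 5, a)*J = ((13 + 5)*((13 + 5) - 45/4))*59 = (18*(18 - 45/4))*59 = (18*(27/4))*59 = (243/2)*59 = 14337/2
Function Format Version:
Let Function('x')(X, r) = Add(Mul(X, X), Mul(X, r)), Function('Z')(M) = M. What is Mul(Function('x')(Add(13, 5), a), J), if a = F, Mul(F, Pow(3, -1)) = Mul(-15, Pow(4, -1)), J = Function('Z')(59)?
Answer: Rational(14337, 2) ≈ 7168.5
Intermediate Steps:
J = 59
F = Rational(-45, 4) (F = Mul(3, Mul(-15, Pow(4, -1))) = Mul(3, Mul(-15, Rational(1, 4))) = Mul(3, Rational(-15, 4)) = Rational(-45, 4) ≈ -11.250)
a = Rational(-45, 4) ≈ -11.250
Function('x')(X, r) = Add(Pow(X, 2), Mul(X, r))
Mul(Function('x')(Add(13, 5), a), J) = Mul(Mul(Add(13, 5), Add(Add(13, 5), Rational(-45, 4))), 59) = Mul(Mul(18, Add(18, Rational(-45, 4))), 59) = Mul(Mul(18, Rational(27, 4)), 59) = Mul(Rational(243, 2), 59) = Rational(14337, 2)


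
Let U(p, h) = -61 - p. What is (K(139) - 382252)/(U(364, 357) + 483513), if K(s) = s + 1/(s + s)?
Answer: -106227413/134298464 ≈ -0.79098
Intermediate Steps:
K(s) = s + 1/(2*s)
(K(139) - 382252)/(U(364, 357) + 483513) = ((139 + (½)/139) - 382252)/((-61 - 1*364) + 483513) = ((139 + (½)*(1/139)) - 382252)/((-61 - 364) + 483513) = ((139 + 1/278) - 382252)/(-425 + 483513) = (38643/278 - 382252)/483088 = -106227413/278*1/483088 = -106227413/134298464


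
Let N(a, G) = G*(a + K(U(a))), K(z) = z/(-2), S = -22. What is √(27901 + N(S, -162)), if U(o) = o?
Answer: √29683 ≈ 172.29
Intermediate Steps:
K(z) = -z/2 (K(z) = z*(-½) = -z/2)
N(a, G) = G*a/2 (N(a, G) = G*(a - a/2) = G*(a/2) = G*a/2)
√(27901 + N(S, -162)) = √(27901 + (½)*(-162)*(-22)) = √(27901 + 1782) = √29683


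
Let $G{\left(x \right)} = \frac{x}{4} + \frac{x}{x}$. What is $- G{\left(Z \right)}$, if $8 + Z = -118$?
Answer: $\frac{61}{2} \approx 30.5$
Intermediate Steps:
$Z = -126$ ($Z = -8 - 118 = -126$)
$G{\left(x \right)} = 1 + \frac{x}{4}$ ($G{\left(x \right)} = x \frac{1}{4} + 1 = \frac{x}{4} + 1 = 1 + \frac{x}{4}$)
$- G{\left(Z \right)} = - (1 + \frac{1}{4} \left(-126\right)) = - (1 - \frac{63}{2}) = \left(-1\right) \left(- \frac{61}{2}\right) = \frac{61}{2}$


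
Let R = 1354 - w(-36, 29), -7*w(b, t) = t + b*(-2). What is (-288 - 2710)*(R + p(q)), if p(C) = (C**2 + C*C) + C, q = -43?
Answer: -105421672/7 ≈ -1.5060e+7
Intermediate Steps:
w(b, t) = -t/7 + 2*b/7 (w(b, t) = -(t + b*(-2))/7 = -(t - 2*b)/7 = -t/7 + 2*b/7)
p(C) = C + 2*C**2 (p(C) = (C**2 + C**2) + C = 2*C**2 + C = C + 2*C**2)
R = 9579/7 (R = 1354 - (-1/7*29 + (2/7)*(-36)) = 1354 - (-29/7 - 72/7) = 1354 - 1*(-101/7) = 1354 + 101/7 = 9579/7 ≈ 1368.4)
(-288 - 2710)*(R + p(q)) = (-288 - 2710)*(9579/7 - 43*(1 + 2*(-43))) = -2998*(9579/7 - 43*(1 - 86)) = -2998*(9579/7 - 43*(-85)) = -2998*(9579/7 + 3655) = -2998*35164/7 = -105421672/7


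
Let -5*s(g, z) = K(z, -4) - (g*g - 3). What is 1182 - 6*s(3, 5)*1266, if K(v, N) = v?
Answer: -1686/5 ≈ -337.20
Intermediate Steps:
s(g, z) = -⅗ - z/5 + g²/5 (s(g, z) = -(z - (g*g - 3))/5 = -(z - (g² - 3))/5 = -(z - (-3 + g²))/5 = -(z + (3 - g²))/5 = -(3 + z - g²)/5 = -⅗ - z/5 + g²/5)
1182 - 6*s(3, 5)*1266 = 1182 - 6*(-⅗ - ⅕*5 + (⅕)*3²)*1266 = 1182 - 6*(-⅗ - 1 + (⅕)*9)*1266 = 1182 - 6*(-⅗ - 1 + 9/5)*1266 = 1182 - 6*⅕*1266 = 1182 - 6/5*1266 = 1182 - 7596/5 = -1686/5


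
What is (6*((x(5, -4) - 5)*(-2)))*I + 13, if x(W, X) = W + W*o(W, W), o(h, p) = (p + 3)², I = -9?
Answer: 34573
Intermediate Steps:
o(h, p) = (3 + p)²
x(W, X) = W + W*(3 + W)²
(6*((x(5, -4) - 5)*(-2)))*I + 13 = (6*((5*(1 + (3 + 5)²) - 5)*(-2)))*(-9) + 13 = (6*((5*(1 + 8²) - 5)*(-2)))*(-9) + 13 = (6*((5*(1 + 64) - 5)*(-2)))*(-9) + 13 = (6*((5*65 - 5)*(-2)))*(-9) + 13 = (6*((325 - 5)*(-2)))*(-9) + 13 = (6*(320*(-2)))*(-9) + 13 = (6*(-640))*(-9) + 13 = -3840*(-9) + 13 = 34560 + 13 = 34573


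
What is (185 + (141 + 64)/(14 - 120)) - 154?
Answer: 3081/106 ≈ 29.066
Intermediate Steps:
(185 + (141 + 64)/(14 - 120)) - 154 = (185 + 205/(-106)) - 154 = (185 + 205*(-1/106)) - 154 = (185 - 205/106) - 154 = 19405/106 - 154 = 3081/106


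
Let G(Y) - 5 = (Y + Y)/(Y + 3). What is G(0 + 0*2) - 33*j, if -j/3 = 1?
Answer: 104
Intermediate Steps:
j = -3 (j = -3*1 = -3)
G(Y) = 5 + 2*Y/(3 + Y) (G(Y) = 5 + (Y + Y)/(Y + 3) = 5 + (2*Y)/(3 + Y) = 5 + 2*Y/(3 + Y))
G(0 + 0*2) - 33*j = (15 + 7*(0 + 0*2))/(3 + (0 + 0*2)) - 33*(-3) = (15 + 7*(0 + 0))/(3 + (0 + 0)) + 99 = (15 + 7*0)/(3 + 0) + 99 = (15 + 0)/3 + 99 = (⅓)*15 + 99 = 5 + 99 = 104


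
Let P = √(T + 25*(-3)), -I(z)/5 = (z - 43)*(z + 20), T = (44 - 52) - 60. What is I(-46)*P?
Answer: -11570*I*√143 ≈ -1.3836e+5*I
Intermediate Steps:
T = -68 (T = -8 - 60 = -68)
I(z) = -5*(-43 + z)*(20 + z) (I(z) = -5*(z - 43)*(z + 20) = -5*(-43 + z)*(20 + z))
P = I*√143 (P = √(-68 + 25*(-3)) = √(-68 - 75) = √(-143) = I*√143 ≈ 11.958*I)
I(-46)*P = (4300 - 5*(-46)² + 115*(-46))*(I*√143) = (4300 - 5*2116 - 5290)*(I*√143) = (4300 - 10580 - 5290)*(I*√143) = -11570*I*√143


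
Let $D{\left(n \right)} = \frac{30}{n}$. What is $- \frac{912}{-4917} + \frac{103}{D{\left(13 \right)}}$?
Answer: $\frac{2203741}{49170} \approx 44.819$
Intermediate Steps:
$- \frac{912}{-4917} + \frac{103}{D{\left(13 \right)}} = - \frac{912}{-4917} + \frac{103}{30 \cdot \frac{1}{13}} = \left(-912\right) \left(- \frac{1}{4917}\right) + \frac{103}{30 \cdot \frac{1}{13}} = \frac{304}{1639} + \frac{103}{\frac{30}{13}} = \frac{304}{1639} + 103 \cdot \frac{13}{30} = \frac{304}{1639} + \frac{1339}{30} = \frac{2203741}{49170}$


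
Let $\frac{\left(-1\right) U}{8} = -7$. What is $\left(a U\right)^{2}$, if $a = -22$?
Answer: $1517824$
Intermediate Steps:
$U = 56$ ($U = \left(-8\right) \left(-7\right) = 56$)
$\left(a U\right)^{2} = \left(\left(-22\right) 56\right)^{2} = \left(-1232\right)^{2} = 1517824$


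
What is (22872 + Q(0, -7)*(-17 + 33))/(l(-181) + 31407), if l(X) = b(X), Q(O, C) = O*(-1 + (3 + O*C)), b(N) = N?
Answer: 11436/15613 ≈ 0.73247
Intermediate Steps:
Q(O, C) = O*(2 + C*O) (Q(O, C) = O*(-1 + (3 + C*O)) = O*(2 + C*O))
l(X) = X
(22872 + Q(0, -7)*(-17 + 33))/(l(-181) + 31407) = (22872 + (0*(2 - 7*0))*(-17 + 33))/(-181 + 31407) = (22872 + (0*(2 + 0))*16)/31226 = (22872 + (0*2)*16)*(1/31226) = (22872 + 0*16)*(1/31226) = (22872 + 0)*(1/31226) = 22872*(1/31226) = 11436/15613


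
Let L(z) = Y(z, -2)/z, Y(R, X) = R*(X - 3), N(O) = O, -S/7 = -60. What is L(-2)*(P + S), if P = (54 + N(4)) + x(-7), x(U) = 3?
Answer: -2405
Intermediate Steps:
S = 420 (S = -7*(-60) = 420)
P = 61 (P = (54 + 4) + 3 = 58 + 3 = 61)
Y(R, X) = R*(-3 + X)
L(z) = -5 (L(z) = (z*(-3 - 2))/z = (z*(-5))/z = (-5*z)/z = -5)
L(-2)*(P + S) = -5*(61 + 420) = -5*481 = -2405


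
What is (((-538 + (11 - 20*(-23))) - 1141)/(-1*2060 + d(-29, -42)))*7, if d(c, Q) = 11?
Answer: 8456/2049 ≈ 4.1269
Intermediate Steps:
(((-538 + (11 - 20*(-23))) - 1141)/(-1*2060 + d(-29, -42)))*7 = (((-538 + (11 - 20*(-23))) - 1141)/(-1*2060 + 11))*7 = (((-538 + (11 + 460)) - 1141)/(-2060 + 11))*7 = (((-538 + 471) - 1141)/(-2049))*7 = ((-67 - 1141)*(-1/2049))*7 = -1208*(-1/2049)*7 = (1208/2049)*7 = 8456/2049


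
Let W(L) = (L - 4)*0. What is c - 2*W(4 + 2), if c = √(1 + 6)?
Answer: √7 ≈ 2.6458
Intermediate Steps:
c = √7 ≈ 2.6458
W(L) = 0 (W(L) = (-4 + L)*0 = 0)
c - 2*W(4 + 2) = √7 - 2*0 = √7 + 0 = √7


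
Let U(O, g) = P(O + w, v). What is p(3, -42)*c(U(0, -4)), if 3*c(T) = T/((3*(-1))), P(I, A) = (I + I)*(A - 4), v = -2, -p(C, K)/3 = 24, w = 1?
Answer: -96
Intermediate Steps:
p(C, K) = -72 (p(C, K) = -3*24 = -72)
P(I, A) = 2*I*(-4 + A) (P(I, A) = (2*I)*(-4 + A) = 2*I*(-4 + A))
U(O, g) = -12 - 12*O (U(O, g) = 2*(O + 1)*(-4 - 2) = 2*(1 + O)*(-6) = -12 - 12*O)
c(T) = -T/9 (c(T) = (T/((3*(-1))))/3 = (T/(-3))/3 = (T*(-⅓))/3 = (-T/3)/3 = -T/9)
p(3, -42)*c(U(0, -4)) = -(-8)*(-12 - 12*0) = -(-8)*(-12 + 0) = -(-8)*(-12) = -72*4/3 = -96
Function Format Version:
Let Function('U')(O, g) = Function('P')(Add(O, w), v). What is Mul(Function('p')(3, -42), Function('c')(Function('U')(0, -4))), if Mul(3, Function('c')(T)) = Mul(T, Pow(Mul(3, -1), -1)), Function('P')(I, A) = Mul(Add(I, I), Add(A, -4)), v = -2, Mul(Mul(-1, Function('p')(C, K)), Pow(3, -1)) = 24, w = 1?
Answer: -96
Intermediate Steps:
Function('p')(C, K) = -72 (Function('p')(C, K) = Mul(-3, 24) = -72)
Function('P')(I, A) = Mul(2, I, Add(-4, A)) (Function('P')(I, A) = Mul(Mul(2, I), Add(-4, A)) = Mul(2, I, Add(-4, A)))
Function('U')(O, g) = Add(-12, Mul(-12, O)) (Function('U')(O, g) = Mul(2, Add(O, 1), Add(-4, -2)) = Mul(2, Add(1, O), -6) = Add(-12, Mul(-12, O)))
Function('c')(T) = Mul(Rational(-1, 9), T) (Function('c')(T) = Mul(Rational(1, 3), Mul(T, Pow(Mul(3, -1), -1))) = Mul(Rational(1, 3), Mul(T, Pow(-3, -1))) = Mul(Rational(1, 3), Mul(T, Rational(-1, 3))) = Mul(Rational(1, 3), Mul(Rational(-1, 3), T)) = Mul(Rational(-1, 9), T))
Mul(Function('p')(3, -42), Function('c')(Function('U')(0, -4))) = Mul(-72, Mul(Rational(-1, 9), Add(-12, Mul(-12, 0)))) = Mul(-72, Mul(Rational(-1, 9), Add(-12, 0))) = Mul(-72, Mul(Rational(-1, 9), -12)) = Mul(-72, Rational(4, 3)) = -96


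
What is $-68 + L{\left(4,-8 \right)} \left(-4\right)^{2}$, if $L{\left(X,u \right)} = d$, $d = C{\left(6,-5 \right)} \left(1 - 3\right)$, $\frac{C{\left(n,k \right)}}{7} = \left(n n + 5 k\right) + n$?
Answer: $-3876$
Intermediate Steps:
$C{\left(n,k \right)} = 7 n + 7 n^{2} + 35 k$ ($C{\left(n,k \right)} = 7 \left(\left(n n + 5 k\right) + n\right) = 7 \left(\left(n^{2} + 5 k\right) + n\right) = 7 \left(n + n^{2} + 5 k\right) = 7 n + 7 n^{2} + 35 k$)
$d = -238$ ($d = \left(7 \cdot 6 + 7 \cdot 6^{2} + 35 \left(-5\right)\right) \left(1 - 3\right) = \left(42 + 7 \cdot 36 - 175\right) \left(-2\right) = \left(42 + 252 - 175\right) \left(-2\right) = 119 \left(-2\right) = -238$)
$L{\left(X,u \right)} = -238$
$-68 + L{\left(4,-8 \right)} \left(-4\right)^{2} = -68 - 238 \left(-4\right)^{2} = -68 - 3808 = -3876$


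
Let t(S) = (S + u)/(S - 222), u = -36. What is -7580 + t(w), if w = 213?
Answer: -22799/3 ≈ -7599.7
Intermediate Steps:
t(S) = (-36 + S)/(-222 + S) (t(S) = (S - 36)/(S - 222) = (-36 + S)/(-222 + S))
-7580 + t(w) = -7580 + (-36 + 213)/(-222 + 213) = -7580 + 177/(-9) = -7580 - ⅑*177 = -7580 - 59/3 = -22799/3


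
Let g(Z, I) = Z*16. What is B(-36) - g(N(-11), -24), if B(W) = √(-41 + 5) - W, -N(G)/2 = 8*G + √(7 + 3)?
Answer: -2780 + 6*I + 32*√10 ≈ -2678.8 + 6.0*I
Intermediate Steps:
N(G) = -16*G - 2*√10 (N(G) = -2*(8*G + √(7 + 3)) = -2*(8*G + √10) = -2*(√10 + 8*G) = -16*G - 2*√10)
g(Z, I) = 16*Z
B(W) = -W + 6*I (B(W) = √(-36) - W = 6*I - W = -W + 6*I)
B(-36) - g(N(-11), -24) = (-1*(-36) + 6*I) - 16*(-16*(-11) - 2*√10) = (36 + 6*I) - 16*(176 - 2*√10) = (36 + 6*I) - (2816 - 32*√10) = (36 + 6*I) + (-2816 + 32*√10) = -2780 + 6*I + 32*√10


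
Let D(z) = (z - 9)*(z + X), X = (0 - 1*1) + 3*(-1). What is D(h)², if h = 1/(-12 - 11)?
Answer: 374190336/279841 ≈ 1337.2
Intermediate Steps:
X = -4 (X = (0 - 1) - 3 = -1 - 3 = -4)
h = -1/23 (h = 1/(-23) = -1/23 ≈ -0.043478)
D(z) = (-9 + z)*(-4 + z) (D(z) = (z - 9)*(z - 4) = (-9 + z)*(-4 + z))
D(h)² = (36 + (-1/23)² - 13*(-1/23))² = (36 + 1/529 + 13/23)² = (19344/529)² = 374190336/279841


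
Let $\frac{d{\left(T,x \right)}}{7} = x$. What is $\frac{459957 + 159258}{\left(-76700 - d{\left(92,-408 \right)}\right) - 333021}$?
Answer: $- \frac{123843}{81373} \approx -1.5219$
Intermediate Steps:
$d{\left(T,x \right)} = 7 x$
$\frac{459957 + 159258}{\left(-76700 - d{\left(92,-408 \right)}\right) - 333021} = \frac{459957 + 159258}{\left(-76700 - 7 \left(-408\right)\right) - 333021} = \frac{619215}{\left(-76700 - -2856\right) - 333021} = \frac{619215}{\left(-76700 + 2856\right) - 333021} = \frac{619215}{-73844 - 333021} = \frac{619215}{-406865} = 619215 \left(- \frac{1}{406865}\right) = - \frac{123843}{81373}$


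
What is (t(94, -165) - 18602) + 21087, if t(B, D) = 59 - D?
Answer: 2709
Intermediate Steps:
(t(94, -165) - 18602) + 21087 = ((59 - 1*(-165)) - 18602) + 21087 = ((59 + 165) - 18602) + 21087 = (224 - 18602) + 21087 = -18378 + 21087 = 2709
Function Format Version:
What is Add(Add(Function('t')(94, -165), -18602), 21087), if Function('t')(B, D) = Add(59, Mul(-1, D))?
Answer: 2709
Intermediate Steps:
Add(Add(Function('t')(94, -165), -18602), 21087) = Add(Add(Add(59, Mul(-1, -165)), -18602), 21087) = Add(Add(Add(59, 165), -18602), 21087) = Add(Add(224, -18602), 21087) = Add(-18378, 21087) = 2709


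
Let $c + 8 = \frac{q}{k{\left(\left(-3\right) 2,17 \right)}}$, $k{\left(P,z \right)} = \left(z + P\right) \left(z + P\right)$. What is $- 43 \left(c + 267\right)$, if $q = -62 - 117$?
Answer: $- \frac{1339880}{121} \approx -11073.0$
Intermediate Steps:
$q = -179$
$k{\left(P,z \right)} = \left(P + z\right)^{2}$ ($k{\left(P,z \right)} = \left(P + z\right) \left(P + z\right) = \left(P + z\right)^{2}$)
$c = - \frac{1147}{121}$ ($c = -8 - \frac{179}{\left(\left(-3\right) 2 + 17\right)^{2}} = -8 - \frac{179}{\left(-6 + 17\right)^{2}} = -8 - \frac{179}{11^{2}} = -8 - \frac{179}{121} = - \frac{1147}{121} \approx -9.4793$)
$- 43 \left(c + 267\right) = - 43 \left(- \frac{1147}{121} + 267\right) = \left(-43\right) \frac{31160}{121} = - \frac{1339880}{121}$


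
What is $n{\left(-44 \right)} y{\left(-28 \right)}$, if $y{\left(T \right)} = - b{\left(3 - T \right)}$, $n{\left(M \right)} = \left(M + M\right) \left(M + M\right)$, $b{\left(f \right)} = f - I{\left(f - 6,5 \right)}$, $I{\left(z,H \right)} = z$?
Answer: $-46464$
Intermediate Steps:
$b{\left(f \right)} = 6$ ($b{\left(f \right)} = f - \left(f - 6\right) = f - \left(-6 + f\right) = 6$)
$n{\left(M \right)} = 4 M^{2}$ ($n{\left(M \right)} = 2 M 2 M = 4 M^{2}$)
$y{\left(T \right)} = -6$ ($y{\left(T \right)} = \left(-1\right) 6 = -6$)
$n{\left(-44 \right)} y{\left(-28 \right)} = 4 \left(-44\right)^{2} \left(-6\right) = 4 \cdot 1936 \left(-6\right) = 7744 \left(-6\right) = -46464$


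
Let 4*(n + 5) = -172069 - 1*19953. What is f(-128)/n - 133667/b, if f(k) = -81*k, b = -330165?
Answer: 665393063/3522530385 ≈ 0.18890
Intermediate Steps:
n = -96021/2 (n = -5 + (-172069 - 1*19953)/4 = -5 + (-172069 - 19953)/4 = -5 + (1/4)*(-192022) = -5 - 96011/2 = -96021/2 ≈ -48011.)
f(-128)/n - 133667/b = (-81*(-128))/(-96021/2) - 133667/(-330165) = 10368*(-2/96021) - 133667*(-1/330165) = -2304/10669 + 133667/330165 = 665393063/3522530385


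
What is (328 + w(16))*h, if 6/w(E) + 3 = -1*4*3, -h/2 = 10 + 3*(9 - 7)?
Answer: -52416/5 ≈ -10483.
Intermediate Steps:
h = -32 (h = -2*(10 + 3*(9 - 7)) = -2*(10 + 3*2) = -2*(10 + 6) = -2*16 = -32)
w(E) = -2/5 (w(E) = 6/(-3 - 1*4*3) = 6/(-3 - 4*3) = 6/(-3 - 12) = 6/(-15) = 6*(-1/15) = -2/5)
(328 + w(16))*h = (328 - 2/5)*(-32) = (1638/5)*(-32) = -52416/5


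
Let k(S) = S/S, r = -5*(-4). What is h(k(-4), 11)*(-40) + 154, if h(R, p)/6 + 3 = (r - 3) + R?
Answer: -3446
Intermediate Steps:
r = 20
k(S) = 1
h(R, p) = 84 + 6*R (h(R, p) = -18 + 6*((20 - 3) + R) = -18 + 6*(17 + R) = -18 + (102 + 6*R) = 84 + 6*R)
h(k(-4), 11)*(-40) + 154 = (84 + 6*1)*(-40) + 154 = (84 + 6)*(-40) + 154 = 90*(-40) + 154 = -3600 + 154 = -3446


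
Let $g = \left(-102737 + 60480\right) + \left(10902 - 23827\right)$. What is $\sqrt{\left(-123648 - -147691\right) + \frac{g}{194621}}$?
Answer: $\frac{\sqrt{910673993154541}}{194621} \approx 155.06$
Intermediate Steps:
$g = -55182$ ($g = -42257 + \left(10902 - 23827\right) = -42257 - 12925 = -55182$)
$\sqrt{\left(-123648 - -147691\right) + \frac{g}{194621}} = \sqrt{\left(-123648 - -147691\right) - \frac{55182}{194621}} = \sqrt{\left(-123648 + 147691\right) - \frac{55182}{194621}} = \sqrt{24043 - \frac{55182}{194621}} = \sqrt{\frac{4679217521}{194621}} = \frac{\sqrt{910673993154541}}{194621}$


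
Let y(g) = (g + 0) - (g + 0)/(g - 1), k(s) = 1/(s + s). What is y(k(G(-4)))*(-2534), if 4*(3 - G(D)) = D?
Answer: -2715/4 ≈ -678.75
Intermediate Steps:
G(D) = 3 - D/4
k(s) = 1/(2*s)
y(g) = g - g/(-1 + g)
y(k(G(-4)))*(-2534) = ((1/(2*(3 - 1/4*(-4))))*(-2 + 1/(2*(3 - 1/4*(-4))))/(-1 + 1/(2*(3 - 1/4*(-4)))))*(-2534) = ((1/(2*(3 + 1)))*(-2 + 1/(2*(3 + 1)))/(-1 + 1/(2*(3 + 1))))*(-2534) = (((1/2)/4)*(-2 + (1/2)/4)/(-1 + (1/2)/4))*(-2534) = (((1/2)*(1/4))*(-2 + (1/2)*(1/4))/(-1 + (1/2)*(1/4)))*(-2534) = ((-2 + 1/8)/(8*(-1 + 1/8)))*(-2534) = ((1/8)*(-15/8)/(-7/8))*(-2534) = ((1/8)*(-8/7)*(-15/8))*(-2534) = (15/56)*(-2534) = -2715/4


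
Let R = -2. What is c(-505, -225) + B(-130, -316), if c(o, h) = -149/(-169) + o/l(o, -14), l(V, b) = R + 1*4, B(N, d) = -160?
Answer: -139127/338 ≈ -411.62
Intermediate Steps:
l(V, b) = 2 (l(V, b) = -2 + 1*4 = -2 + 4 = 2)
c(o, h) = 149/169 + o/2 (c(o, h) = -149/(-169) + o/2 = -149*(-1/169) + o*(1/2) = 149/169 + o/2)
c(-505, -225) + B(-130, -316) = (149/169 + (1/2)*(-505)) - 160 = (149/169 - 505/2) - 160 = -85047/338 - 160 = -139127/338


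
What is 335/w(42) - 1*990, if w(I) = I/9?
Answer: -12855/14 ≈ -918.21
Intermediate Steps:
w(I) = I/9 (w(I) = I*(1/9) = I/9)
335/w(42) - 1*990 = 335/(((1/9)*42)) - 1*990 = 335/(14/3) - 990 = 335*(3/14) - 990 = 1005/14 - 990 = -12855/14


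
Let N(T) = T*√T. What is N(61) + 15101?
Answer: 15101 + 61*√61 ≈ 15577.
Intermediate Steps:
N(T) = T^(3/2)
N(61) + 15101 = 61^(3/2) + 15101 = 61*√61 + 15101 = 15101 + 61*√61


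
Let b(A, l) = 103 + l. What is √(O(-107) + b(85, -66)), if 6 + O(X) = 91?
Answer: √122 ≈ 11.045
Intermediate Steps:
O(X) = 85 (O(X) = -6 + 91 = 85)
√(O(-107) + b(85, -66)) = √(85 + (103 - 66)) = √(85 + 37) = √122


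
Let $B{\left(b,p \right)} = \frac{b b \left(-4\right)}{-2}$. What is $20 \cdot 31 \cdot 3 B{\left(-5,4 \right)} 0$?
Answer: $0$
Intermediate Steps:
$B{\left(b,p \right)} = 2 b^{2}$ ($B{\left(b,p \right)} = b^{2} \left(-4\right) \left(- \frac{1}{2}\right) = - 4 b^{2} \left(- \frac{1}{2}\right) = 2 b^{2}$)
$20 \cdot 31 \cdot 3 B{\left(-5,4 \right)} 0 = 20 \cdot 31 \cdot 3 \cdot 2 \left(-5\right)^{2} \cdot 0 = 620 \cdot 3 \cdot 2 \cdot 25 \cdot 0 = 620 \cdot 3 \cdot 50 \cdot 0 = 620 \cdot 150 \cdot 0 = 620 \cdot 0 = 0$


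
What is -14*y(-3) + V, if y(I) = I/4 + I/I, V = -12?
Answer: -31/2 ≈ -15.500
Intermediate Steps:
y(I) = 1 + I/4 (y(I) = I*(¼) + 1 = I/4 + 1 = 1 + I/4)
-14*y(-3) + V = -14*(1 + (¼)*(-3)) - 12 = -14*(1 - ¾) - 12 = -14*¼ - 12 = -7/2 - 12 = -31/2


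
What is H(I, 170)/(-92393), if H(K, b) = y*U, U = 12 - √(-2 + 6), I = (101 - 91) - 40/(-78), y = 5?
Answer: -50/92393 ≈ -0.00054117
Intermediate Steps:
I = 410/39 (I = 10 - 40*(-1/78) = 10 + 20/39 = 410/39 ≈ 10.513)
U = 10 (U = 12 - √4 = 12 - 1*2 = 12 - 2 = 10)
H(K, b) = 50 (H(K, b) = 5*10 = 50)
H(I, 170)/(-92393) = 50/(-92393) = 50*(-1/92393) = -50/92393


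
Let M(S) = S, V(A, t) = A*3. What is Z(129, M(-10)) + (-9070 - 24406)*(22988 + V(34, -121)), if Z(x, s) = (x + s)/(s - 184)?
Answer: -149954403079/194 ≈ -7.7296e+8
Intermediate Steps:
V(A, t) = 3*A
Z(x, s) = (s + x)/(-184 + s)
Z(129, M(-10)) + (-9070 - 24406)*(22988 + V(34, -121)) = (-10 + 129)/(-184 - 10) + (-9070 - 24406)*(22988 + 3*34) = 119/(-194) - 33476*(22988 + 102) = -1/194*119 - 33476*23090 = -119/194 - 772960840 = -149954403079/194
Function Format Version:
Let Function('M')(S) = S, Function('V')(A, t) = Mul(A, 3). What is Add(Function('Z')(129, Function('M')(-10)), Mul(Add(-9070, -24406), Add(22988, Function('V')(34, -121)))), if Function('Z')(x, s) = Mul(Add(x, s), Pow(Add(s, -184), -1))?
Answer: Rational(-149954403079, 194) ≈ -7.7296e+8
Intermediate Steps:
Function('V')(A, t) = Mul(3, A)
Function('Z')(x, s) = Mul(Pow(Add(-184, s), -1), Add(s, x)) (Function('Z')(x, s) = Mul(Add(s, x), Pow(Add(-184, s), -1)) = Mul(Pow(Add(-184, s), -1), Add(s, x)))
Add(Function('Z')(129, Function('M')(-10)), Mul(Add(-9070, -24406), Add(22988, Function('V')(34, -121)))) = Add(Mul(Pow(Add(-184, -10), -1), Add(-10, 129)), Mul(Add(-9070, -24406), Add(22988, Mul(3, 34)))) = Add(Mul(Pow(-194, -1), 119), Mul(-33476, Add(22988, 102))) = Add(Mul(Rational(-1, 194), 119), Mul(-33476, 23090)) = Add(Rational(-119, 194), -772960840) = Rational(-149954403079, 194)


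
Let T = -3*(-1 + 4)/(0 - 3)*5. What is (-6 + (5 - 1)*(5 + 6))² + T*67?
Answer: 2449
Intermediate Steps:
T = 15 (T = -9/(-3)*5 = -9*(-1)/3*5 = -3*(-1)*5 = 3*5 = 15)
(-6 + (5 - 1)*(5 + 6))² + T*67 = (-6 + (5 - 1)*(5 + 6))² + 15*67 = (-6 + 4*11)² + 1005 = (-6 + 44)² + 1005 = 38² + 1005 = 1444 + 1005 = 2449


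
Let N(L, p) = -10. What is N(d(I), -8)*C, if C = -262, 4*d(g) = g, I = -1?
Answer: 2620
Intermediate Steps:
d(g) = g/4
N(d(I), -8)*C = -10*(-262) = 2620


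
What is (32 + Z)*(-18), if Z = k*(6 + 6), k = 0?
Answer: -576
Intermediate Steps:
Z = 0 (Z = 0*(6 + 6) = 0*12 = 0)
(32 + Z)*(-18) = (32 + 0)*(-18) = 32*(-18) = -576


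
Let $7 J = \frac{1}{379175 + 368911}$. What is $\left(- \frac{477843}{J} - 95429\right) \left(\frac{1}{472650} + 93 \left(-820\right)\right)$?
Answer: $\frac{18038535314910941346017}{94530} \approx 1.9082 \cdot 10^{17}$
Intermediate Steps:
$J = \frac{1}{5236602}$ ($J = \frac{1}{7 \left(379175 + 368911\right)} = \frac{1}{7 \cdot 748086} = \frac{1}{7} \cdot \frac{1}{748086} = \frac{1}{5236602} \approx 1.9096 \cdot 10^{-7}$)
$\left(- \frac{477843}{J} - 95429\right) \left(\frac{1}{472650} + 93 \left(-820\right)\right) = \left(- 477843 \frac{1}{\frac{1}{5236602}} - 95429\right) \left(\frac{1}{472650} + 93 \left(-820\right)\right) = \left(\left(-477843\right) 5236602 - 95429\right) \left(\frac{1}{472650} - 76260\right) = \left(-2502273609486 - 95429\right) \left(- \frac{36044288999}{472650}\right) = \left(-2502273704915\right) \left(- \frac{36044288999}{472650}\right) = \frac{18038535314910941346017}{94530}$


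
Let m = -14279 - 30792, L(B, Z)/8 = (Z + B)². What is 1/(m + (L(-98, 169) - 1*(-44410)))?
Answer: 1/39667 ≈ 2.5210e-5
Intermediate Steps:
L(B, Z) = 8*(B + Z)² (L(B, Z) = 8*(Z + B)² = 8*(B + Z)²)
m = -45071
1/(m + (L(-98, 169) - 1*(-44410))) = 1/(-45071 + (8*(-98 + 169)² - 1*(-44410))) = 1/(-45071 + (8*71² + 44410)) = 1/(-45071 + (8*5041 + 44410)) = 1/(-45071 + (40328 + 44410)) = 1/(-45071 + 84738) = 1/39667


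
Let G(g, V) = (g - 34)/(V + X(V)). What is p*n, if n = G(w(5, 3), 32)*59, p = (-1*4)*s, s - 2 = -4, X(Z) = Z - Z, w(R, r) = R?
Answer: -1711/4 ≈ -427.75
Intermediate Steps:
X(Z) = 0
s = -2 (s = 2 - 4 = -2)
G(g, V) = (-34 + g)/V (G(g, V) = (g - 34)/(V + 0) = (-34 + g)/V)
p = 8 (p = -1*4*(-2) = -4*(-2) = 8)
n = -1711/32 (n = ((-34 + 5)/32)*59 = ((1/32)*(-29))*59 = -29/32*59 = -1711/32 ≈ -53.469)
p*n = 8*(-1711/32) = -1711/4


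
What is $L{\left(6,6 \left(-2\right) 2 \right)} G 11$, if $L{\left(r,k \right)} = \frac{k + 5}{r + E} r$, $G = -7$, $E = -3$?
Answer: $2926$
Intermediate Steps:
$L{\left(r,k \right)} = \frac{r \left(5 + k\right)}{-3 + r}$ ($L{\left(r,k \right)} = \frac{k + 5}{r - 3} r = \frac{5 + k}{-3 + r} r = \frac{r \left(5 + k\right)}{-3 + r}$)
$L{\left(6,6 \left(-2\right) 2 \right)} G 11 = \frac{6 \left(5 + 6 \left(-2\right) 2\right)}{-3 + 6} \left(-7\right) 11 = \frac{6 \left(5 - 24\right)}{3} \left(-7\right) 11 = 6 \cdot \frac{1}{3} \left(5 - 24\right) \left(-7\right) 11 = 6 \cdot \frac{1}{3} \left(-19\right) \left(-7\right) 11 = \left(-38\right) \left(-7\right) 11 = 266 \cdot 11 = 2926$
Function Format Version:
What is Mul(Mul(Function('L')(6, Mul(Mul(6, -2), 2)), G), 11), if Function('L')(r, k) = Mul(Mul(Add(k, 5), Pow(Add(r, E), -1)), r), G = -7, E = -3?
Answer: 2926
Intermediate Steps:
Function('L')(r, k) = Mul(r, Pow(Add(-3, r), -1), Add(5, k)) (Function('L')(r, k) = Mul(Mul(Add(k, 5), Pow(Add(r, -3), -1)), r) = Mul(Mul(Add(5, k), Pow(Add(-3, r), -1)), r) = Mul(Mul(Pow(Add(-3, r), -1), Add(5, k)), r) = Mul(r, Pow(Add(-3, r), -1), Add(5, k)))
Mul(Mul(Function('L')(6, Mul(Mul(6, -2), 2)), G), 11) = Mul(Mul(Mul(6, Pow(Add(-3, 6), -1), Add(5, Mul(Mul(6, -2), 2))), -7), 11) = Mul(Mul(Mul(6, Pow(3, -1), Add(5, Mul(-12, 2))), -7), 11) = Mul(Mul(Mul(6, Rational(1, 3), Add(5, -24)), -7), 11) = Mul(Mul(Mul(6, Rational(1, 3), -19), -7), 11) = Mul(Mul(-38, -7), 11) = Mul(266, 11) = 2926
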